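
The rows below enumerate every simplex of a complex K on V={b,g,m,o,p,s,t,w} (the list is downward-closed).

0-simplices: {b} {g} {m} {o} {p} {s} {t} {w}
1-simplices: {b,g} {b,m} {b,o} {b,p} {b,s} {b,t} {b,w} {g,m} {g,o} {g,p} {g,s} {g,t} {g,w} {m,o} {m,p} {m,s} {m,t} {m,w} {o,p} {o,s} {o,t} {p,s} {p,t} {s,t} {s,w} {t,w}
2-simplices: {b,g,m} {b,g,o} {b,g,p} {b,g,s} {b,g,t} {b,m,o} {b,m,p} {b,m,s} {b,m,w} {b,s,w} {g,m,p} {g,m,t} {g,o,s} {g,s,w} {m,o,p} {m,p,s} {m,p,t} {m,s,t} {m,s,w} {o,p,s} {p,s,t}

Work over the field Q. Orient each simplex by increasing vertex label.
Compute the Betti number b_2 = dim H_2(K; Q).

n_0=8 n_1=26 n_2=21  [Q]
∂1: piv[bg,bm,bo,bp,bs,bt,bw] rk=7  ker:gm,go,gp,gs,gt,gw,mo,mp,ms,mt,mw,op,os,ot,ps,pt,st,sw,tw
∂2: piv[bgm,bgo,bgp,bgs,bgt,bmo,bmp,bms,bmw,bsw,gmt,gos,gsw,mop,mps,mpt,mst] rk=17  ker:gmp,msw,ops,pst
b_2=(21−17)−0=4

b_2=4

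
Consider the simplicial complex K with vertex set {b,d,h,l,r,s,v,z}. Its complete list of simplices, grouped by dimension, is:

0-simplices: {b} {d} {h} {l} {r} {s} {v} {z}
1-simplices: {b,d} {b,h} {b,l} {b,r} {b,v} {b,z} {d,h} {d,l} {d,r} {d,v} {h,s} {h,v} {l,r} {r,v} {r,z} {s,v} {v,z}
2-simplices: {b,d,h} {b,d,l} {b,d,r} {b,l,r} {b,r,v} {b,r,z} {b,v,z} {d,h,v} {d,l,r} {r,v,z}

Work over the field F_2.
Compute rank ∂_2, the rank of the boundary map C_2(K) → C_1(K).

n_0=8 n_1=17 n_2=10  [Z2]
∂1: piv[bd,bh,bl,br,bv,bz,hs] rk=7  ker:dh,dl,dr,dv,hv,lr,rv,rz,sv,vz
∂2: piv[bdh,bdl,bdr,blr,brv,brz,bvz,dhv] rk=8  ker:dlr,rvz
rk∂_2=8

rank∂_2=8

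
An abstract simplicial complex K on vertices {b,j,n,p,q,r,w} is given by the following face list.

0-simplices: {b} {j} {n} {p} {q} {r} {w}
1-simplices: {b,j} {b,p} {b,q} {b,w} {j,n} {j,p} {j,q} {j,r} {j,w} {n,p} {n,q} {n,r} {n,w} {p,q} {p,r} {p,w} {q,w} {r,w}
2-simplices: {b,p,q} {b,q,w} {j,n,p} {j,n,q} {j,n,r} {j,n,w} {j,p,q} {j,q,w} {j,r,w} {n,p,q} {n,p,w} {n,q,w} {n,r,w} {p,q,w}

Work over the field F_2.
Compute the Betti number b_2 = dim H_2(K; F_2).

n_0=7 n_1=18 n_2=14  [Z2]
∂1: piv[bj,bp,bq,bw,jn,jr] rk=6  ker:jp,jq,jw,np,nq,nr,nw,pq,pr,pw,qw,rw
∂2: piv[bpq,bqw,jnp,jnq,jnr,jnw,jpq,jqw,jrw,npw] rk=10  ker:npq,nqw,nrw,pqw
b_2=(14−10)−0=4

b_2=4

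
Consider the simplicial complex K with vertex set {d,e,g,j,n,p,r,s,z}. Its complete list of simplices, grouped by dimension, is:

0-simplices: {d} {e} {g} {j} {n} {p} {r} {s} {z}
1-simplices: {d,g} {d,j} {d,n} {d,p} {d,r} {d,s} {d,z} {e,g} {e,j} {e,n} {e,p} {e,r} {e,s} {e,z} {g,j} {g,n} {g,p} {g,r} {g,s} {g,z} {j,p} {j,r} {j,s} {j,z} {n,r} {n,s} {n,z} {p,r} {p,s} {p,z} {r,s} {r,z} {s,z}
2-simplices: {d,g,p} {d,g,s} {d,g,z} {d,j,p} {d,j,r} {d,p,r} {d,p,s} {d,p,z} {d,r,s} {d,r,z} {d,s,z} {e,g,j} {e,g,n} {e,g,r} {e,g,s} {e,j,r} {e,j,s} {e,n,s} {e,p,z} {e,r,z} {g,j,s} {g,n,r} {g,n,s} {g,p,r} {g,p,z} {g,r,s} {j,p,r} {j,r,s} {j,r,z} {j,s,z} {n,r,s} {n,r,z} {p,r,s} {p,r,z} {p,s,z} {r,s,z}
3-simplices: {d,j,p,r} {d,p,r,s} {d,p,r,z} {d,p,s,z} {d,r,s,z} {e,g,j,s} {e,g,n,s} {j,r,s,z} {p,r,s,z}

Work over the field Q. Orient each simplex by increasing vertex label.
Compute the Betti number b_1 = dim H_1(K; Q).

n_0=9 n_1=33 n_2=36 n_3=9  [Q]
∂1: piv[dg,dj,dn,dp,dr,ds,dz,eg] rk=8  ker:ej,en,ep,er,es,ez,gj,gn,gp,gr,gs,gz,jp,jr,js,jz,nr,ns,nz,pr,ps,pz,rs,rz,sz
∂2: piv[dgp,dgs,dgz,djp,djr,dpr,dps,dpz,drs,drz,dsz,egj,egn,egr,egs,ejr,ejs,ens,epz,erz,gnr,gpr,jrz,nrz] rk=24  ker:gjs,gns,gpz,grs,jpr,jrs,jsz,nrs,prs,prz,psz,rsz
∂3: piv[djpr,dprs,dprz,dpsz,drsz,egjs,egns,jrsz] rk=8  ker:prsz
b_1=(33−8)−24=1

b_1=1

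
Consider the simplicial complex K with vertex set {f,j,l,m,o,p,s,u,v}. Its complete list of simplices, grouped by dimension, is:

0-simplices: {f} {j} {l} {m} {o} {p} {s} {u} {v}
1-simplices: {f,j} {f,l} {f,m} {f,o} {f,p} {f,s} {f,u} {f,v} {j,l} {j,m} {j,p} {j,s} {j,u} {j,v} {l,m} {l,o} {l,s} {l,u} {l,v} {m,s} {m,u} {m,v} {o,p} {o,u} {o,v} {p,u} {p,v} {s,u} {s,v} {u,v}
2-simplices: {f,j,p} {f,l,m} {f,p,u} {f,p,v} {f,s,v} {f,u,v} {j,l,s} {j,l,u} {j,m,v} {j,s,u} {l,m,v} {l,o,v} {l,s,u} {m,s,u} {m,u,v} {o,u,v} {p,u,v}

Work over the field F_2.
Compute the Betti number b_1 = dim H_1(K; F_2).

b_1=7

n_0=9 n_1=30 n_2=17  [Z2]
∂1: piv[fj,fl,fm,fo,fp,fs,fu,fv] rk=8  ker:jl,jm,jp,js,ju,jv,lm,lo,ls,lu,lv,ms,mu,mv,op,ou,ov,pu,pv,su,sv,uv
∂2: piv[fjp,flm,fpu,fpv,fsv,fuv,jls,jlu,jmv,jsu,lmv,lov,msu,muv,ouv] rk=15  ker:lsu,puv
b_1=(30−8)−15=7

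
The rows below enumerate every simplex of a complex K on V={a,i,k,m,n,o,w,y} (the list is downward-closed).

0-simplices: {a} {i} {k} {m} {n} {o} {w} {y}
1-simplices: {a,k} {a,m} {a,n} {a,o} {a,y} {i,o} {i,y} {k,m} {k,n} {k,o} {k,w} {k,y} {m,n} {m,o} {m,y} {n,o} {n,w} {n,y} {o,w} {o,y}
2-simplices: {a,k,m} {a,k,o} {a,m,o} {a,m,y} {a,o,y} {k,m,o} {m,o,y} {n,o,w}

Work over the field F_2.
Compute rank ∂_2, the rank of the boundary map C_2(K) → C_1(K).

n_0=8 n_1=20 n_2=8  [Z2]
∂1: piv[ak,am,an,ao,ay,io,kw] rk=7  ker:iy,km,kn,ko,ky,mn,mo,my,no,nw,ny,ow,oy
∂2: piv[akm,ako,amo,amy,aoy,now] rk=6  ker:kmo,moy
rk∂_2=6

rank∂_2=6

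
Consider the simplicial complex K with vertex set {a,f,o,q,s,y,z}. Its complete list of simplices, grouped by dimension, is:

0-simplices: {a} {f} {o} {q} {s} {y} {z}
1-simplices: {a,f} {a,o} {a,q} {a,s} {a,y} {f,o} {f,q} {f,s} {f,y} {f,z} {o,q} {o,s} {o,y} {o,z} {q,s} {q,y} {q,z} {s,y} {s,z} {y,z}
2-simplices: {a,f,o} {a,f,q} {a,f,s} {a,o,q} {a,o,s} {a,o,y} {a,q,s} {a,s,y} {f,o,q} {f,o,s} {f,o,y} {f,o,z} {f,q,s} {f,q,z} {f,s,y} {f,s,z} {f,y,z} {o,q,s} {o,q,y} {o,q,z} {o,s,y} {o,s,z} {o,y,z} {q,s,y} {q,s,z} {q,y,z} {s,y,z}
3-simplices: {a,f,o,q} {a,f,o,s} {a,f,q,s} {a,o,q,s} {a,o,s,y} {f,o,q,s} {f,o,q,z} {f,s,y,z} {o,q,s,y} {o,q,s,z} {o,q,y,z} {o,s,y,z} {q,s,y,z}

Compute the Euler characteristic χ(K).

n_0=7 n_1=20 n_2=27 n_3=13
χ=+7−20+27−13=1

χ(K)=1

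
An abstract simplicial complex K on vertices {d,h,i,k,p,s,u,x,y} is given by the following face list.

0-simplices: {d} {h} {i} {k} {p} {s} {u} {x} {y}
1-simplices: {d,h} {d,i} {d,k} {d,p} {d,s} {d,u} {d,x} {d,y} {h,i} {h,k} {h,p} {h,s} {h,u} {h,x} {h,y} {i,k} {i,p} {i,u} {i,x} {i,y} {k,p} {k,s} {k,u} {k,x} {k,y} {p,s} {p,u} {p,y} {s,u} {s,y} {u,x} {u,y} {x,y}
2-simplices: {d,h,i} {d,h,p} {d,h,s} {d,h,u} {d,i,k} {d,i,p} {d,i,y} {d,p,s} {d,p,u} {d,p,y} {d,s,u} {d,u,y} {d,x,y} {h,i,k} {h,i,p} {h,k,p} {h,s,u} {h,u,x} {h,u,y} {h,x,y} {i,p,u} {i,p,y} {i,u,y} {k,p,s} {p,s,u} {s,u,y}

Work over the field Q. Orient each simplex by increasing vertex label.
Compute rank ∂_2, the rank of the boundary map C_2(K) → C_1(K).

n_0=9 n_1=33 n_2=26  [Q]
∂1: piv[dh,di,dk,dp,ds,du,dx,dy] rk=8  ker:hi,hk,hp,hs,hu,hx,hy,ik,ip,iu,ix,iy,kp,ks,ku,kx,ky,ps,pu,py,su,sy,ux,uy,xy
∂2: piv[dhi,dhp,dhs,dhu,dik,dip,diy,dps,dpu,dpy,dsu,duy,dxy,hik,hkp,hux,huy,hxy,ipu,kps,suy] rk=21  ker:hip,hsu,ipy,iuy,psu
rk∂_2=21

rank∂_2=21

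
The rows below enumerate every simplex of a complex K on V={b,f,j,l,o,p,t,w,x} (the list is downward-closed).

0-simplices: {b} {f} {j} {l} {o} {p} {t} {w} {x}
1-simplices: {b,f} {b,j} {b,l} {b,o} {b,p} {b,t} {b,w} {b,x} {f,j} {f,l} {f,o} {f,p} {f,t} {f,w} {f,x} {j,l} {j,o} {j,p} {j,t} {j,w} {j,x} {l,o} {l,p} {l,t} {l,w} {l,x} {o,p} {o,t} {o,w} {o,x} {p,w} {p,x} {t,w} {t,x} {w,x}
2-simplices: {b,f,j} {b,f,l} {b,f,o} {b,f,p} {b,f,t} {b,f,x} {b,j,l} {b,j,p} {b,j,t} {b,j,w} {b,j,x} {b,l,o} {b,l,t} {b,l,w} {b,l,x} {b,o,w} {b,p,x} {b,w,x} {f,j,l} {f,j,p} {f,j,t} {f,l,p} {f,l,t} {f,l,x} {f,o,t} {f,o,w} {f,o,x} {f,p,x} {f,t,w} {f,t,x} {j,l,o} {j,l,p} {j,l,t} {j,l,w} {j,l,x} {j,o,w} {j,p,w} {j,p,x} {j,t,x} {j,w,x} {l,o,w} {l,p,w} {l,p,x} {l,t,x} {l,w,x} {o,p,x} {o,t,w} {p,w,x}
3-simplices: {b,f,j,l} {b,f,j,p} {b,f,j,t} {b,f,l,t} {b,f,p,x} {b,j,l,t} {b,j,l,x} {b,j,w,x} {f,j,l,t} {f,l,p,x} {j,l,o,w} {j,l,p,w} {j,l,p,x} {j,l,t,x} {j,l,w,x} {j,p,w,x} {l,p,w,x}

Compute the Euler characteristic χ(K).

χ(K)=5

n_0=9 n_1=35 n_2=48 n_3=17
χ=+9−35+48−17=5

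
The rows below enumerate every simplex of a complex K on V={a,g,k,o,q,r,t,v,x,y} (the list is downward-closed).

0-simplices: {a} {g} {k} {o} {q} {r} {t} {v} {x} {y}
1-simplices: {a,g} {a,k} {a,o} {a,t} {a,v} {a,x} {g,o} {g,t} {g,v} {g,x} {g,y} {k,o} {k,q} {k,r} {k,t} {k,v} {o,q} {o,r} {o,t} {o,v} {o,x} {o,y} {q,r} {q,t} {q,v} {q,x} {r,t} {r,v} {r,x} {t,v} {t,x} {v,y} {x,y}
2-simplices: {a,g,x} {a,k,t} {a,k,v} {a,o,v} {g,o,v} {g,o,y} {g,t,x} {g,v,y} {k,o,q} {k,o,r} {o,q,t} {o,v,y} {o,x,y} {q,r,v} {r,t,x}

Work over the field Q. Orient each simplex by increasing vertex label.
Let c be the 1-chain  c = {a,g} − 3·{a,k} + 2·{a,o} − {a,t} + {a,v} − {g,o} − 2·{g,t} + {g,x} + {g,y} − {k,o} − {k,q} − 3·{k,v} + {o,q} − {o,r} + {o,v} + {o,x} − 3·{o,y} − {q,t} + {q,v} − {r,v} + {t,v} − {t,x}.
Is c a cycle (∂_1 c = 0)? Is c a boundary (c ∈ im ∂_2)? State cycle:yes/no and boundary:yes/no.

n_0=10 n_1=33 n_2=15  [Q]
∂1: piv[ag,ak,ao,at,av,ax,gy,kq,kr] rk=9  ker:go,gt,gv,gx,ko,kt,kv,oq,or,ot,ov,ox,oy,qr,qt,qv,qx,rt,rv,rx,tv,tx,vy,xy
∂2: piv[agx,akt,akv,aov,gov,goy,gtx,gvy,koq,kor,oqt,oxy,qrv,rtx] rk=14  ker:ovy
∂1c = 2·{g} + 2·{k} + {o} − 4·{t} + {x} − 2·{y}

cycle:no boundary:no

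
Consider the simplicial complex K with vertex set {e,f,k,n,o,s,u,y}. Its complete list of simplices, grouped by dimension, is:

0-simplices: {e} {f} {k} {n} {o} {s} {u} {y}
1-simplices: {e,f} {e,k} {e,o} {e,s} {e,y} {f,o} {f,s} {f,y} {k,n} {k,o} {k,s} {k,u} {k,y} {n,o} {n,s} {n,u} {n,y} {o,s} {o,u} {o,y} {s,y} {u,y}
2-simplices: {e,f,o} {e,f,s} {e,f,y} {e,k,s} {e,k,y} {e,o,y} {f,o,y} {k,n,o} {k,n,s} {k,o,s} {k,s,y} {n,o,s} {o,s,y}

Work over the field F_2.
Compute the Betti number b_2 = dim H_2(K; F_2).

n_0=8 n_1=22 n_2=13  [Z2]
∂1: piv[ef,ek,eo,es,ey,kn,ku] rk=7  ker:fo,fs,fy,ko,ks,ky,no,ns,nu,ny,os,ou,oy,sy,uy
∂2: piv[efo,efs,efy,eks,eky,eoy,kno,kns,kos,ksy,osy] rk=11  ker:foy,nos
b_2=(13−11)−0=2

b_2=2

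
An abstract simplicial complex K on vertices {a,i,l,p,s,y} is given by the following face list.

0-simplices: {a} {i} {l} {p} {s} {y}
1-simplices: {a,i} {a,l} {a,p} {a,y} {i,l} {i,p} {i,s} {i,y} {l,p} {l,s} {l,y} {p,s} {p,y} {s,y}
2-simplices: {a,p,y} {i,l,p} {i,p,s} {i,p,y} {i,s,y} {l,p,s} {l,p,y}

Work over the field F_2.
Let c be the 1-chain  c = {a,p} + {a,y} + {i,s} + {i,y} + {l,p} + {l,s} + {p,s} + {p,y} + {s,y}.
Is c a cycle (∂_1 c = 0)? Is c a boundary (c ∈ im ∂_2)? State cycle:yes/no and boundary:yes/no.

n_0=6 n_1=14 n_2=7  [Z2]
∂1: piv[ai,al,ap,ay,is] rk=5  ker:il,ip,iy,lp,ls,ly,ps,py,sy
∂2: piv[apy,ilp,ips,ipy,isy,lps,lpy] rk=7
∂1c = 0
c vs im∂2: reduces to 0 ⇒ boundary

cycle:yes boundary:yes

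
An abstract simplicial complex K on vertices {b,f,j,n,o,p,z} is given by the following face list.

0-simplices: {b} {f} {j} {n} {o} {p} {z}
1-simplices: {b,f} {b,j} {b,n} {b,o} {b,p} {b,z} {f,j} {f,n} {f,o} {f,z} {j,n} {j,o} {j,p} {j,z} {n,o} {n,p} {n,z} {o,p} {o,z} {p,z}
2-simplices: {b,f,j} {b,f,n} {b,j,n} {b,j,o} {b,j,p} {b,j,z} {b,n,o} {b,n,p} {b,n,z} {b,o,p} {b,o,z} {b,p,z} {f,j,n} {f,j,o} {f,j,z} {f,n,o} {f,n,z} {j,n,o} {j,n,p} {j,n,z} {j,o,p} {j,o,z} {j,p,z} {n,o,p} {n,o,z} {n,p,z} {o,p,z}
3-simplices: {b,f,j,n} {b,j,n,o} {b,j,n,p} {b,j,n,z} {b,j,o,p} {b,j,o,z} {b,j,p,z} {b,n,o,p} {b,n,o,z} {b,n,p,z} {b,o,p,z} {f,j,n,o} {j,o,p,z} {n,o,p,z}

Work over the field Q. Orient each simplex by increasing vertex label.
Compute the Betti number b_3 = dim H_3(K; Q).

n_0=7 n_1=20 n_2=27 n_3=14  [Q]
∂1: piv[bf,bj,bn,bo,bp,bz] rk=6  ker:fj,fn,fo,fz,jn,jo,jp,jz,no,np,nz,op,oz,pz
∂2: piv[bfj,bfn,bjn,bjo,bjp,bjz,bno,bnp,bnz,bop,boz,bpz,fjo,fjz] rk=14  ker:fjn,fno,fnz,jno,jnp,jnz,jop,joz,jpz,nop,noz,npz,opz
∂3: piv[bfjn,bjno,bjnp,bjnz,bjop,bjoz,bjpz,bnop,bnoz,bnpz,bopz,fjno] rk=12  ker:jopz,nopz
b_3=(14−12)−0=2

b_3=2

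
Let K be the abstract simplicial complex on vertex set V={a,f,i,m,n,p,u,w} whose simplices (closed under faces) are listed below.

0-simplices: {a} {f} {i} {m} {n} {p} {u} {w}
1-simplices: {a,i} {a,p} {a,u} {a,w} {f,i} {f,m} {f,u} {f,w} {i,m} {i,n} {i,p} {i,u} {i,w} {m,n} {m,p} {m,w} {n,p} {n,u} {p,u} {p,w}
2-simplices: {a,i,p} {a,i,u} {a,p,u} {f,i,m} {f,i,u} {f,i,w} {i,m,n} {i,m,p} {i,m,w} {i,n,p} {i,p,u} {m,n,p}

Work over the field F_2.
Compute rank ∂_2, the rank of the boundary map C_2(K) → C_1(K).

rank∂_2=10

n_0=8 n_1=20 n_2=12  [Z2]
∂1: piv[ai,ap,au,aw,fi,fm,in] rk=7  ker:fu,fw,im,ip,iu,iw,mn,mp,mw,np,nu,pu,pw
∂2: piv[aip,aiu,apu,fim,fiu,fiw,imn,imp,imw,inp] rk=10  ker:ipu,mnp
rk∂_2=10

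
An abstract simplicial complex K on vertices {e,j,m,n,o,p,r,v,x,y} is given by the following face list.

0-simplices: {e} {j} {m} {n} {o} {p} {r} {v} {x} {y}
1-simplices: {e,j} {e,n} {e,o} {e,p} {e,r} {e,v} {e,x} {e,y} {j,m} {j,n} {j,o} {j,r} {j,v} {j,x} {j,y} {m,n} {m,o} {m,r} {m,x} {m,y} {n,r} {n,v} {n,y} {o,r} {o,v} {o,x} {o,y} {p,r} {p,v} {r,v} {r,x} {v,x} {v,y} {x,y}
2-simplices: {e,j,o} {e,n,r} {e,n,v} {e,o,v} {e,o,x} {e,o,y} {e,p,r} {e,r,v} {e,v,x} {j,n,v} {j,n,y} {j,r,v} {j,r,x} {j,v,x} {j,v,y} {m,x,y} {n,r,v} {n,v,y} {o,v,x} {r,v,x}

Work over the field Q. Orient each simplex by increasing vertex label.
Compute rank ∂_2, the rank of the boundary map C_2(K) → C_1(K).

rank∂_2=16

n_0=10 n_1=34 n_2=20  [Q]
∂1: piv[ej,en,eo,ep,er,ev,ex,ey,jm] rk=9  ker:jn,jo,jr,jv,jx,jy,mn,mo,mr,mx,my,nr,nv,ny,or,ov,ox,oy,pr,pv,rv,rx,vx,vy,xy
∂2: piv[ejo,enr,env,eov,eox,eoy,epr,erv,evx,jnv,jny,jrv,jrx,jvx,jvy,mxy] rk=16  ker:nrv,nvy,ovx,rvx
rk∂_2=16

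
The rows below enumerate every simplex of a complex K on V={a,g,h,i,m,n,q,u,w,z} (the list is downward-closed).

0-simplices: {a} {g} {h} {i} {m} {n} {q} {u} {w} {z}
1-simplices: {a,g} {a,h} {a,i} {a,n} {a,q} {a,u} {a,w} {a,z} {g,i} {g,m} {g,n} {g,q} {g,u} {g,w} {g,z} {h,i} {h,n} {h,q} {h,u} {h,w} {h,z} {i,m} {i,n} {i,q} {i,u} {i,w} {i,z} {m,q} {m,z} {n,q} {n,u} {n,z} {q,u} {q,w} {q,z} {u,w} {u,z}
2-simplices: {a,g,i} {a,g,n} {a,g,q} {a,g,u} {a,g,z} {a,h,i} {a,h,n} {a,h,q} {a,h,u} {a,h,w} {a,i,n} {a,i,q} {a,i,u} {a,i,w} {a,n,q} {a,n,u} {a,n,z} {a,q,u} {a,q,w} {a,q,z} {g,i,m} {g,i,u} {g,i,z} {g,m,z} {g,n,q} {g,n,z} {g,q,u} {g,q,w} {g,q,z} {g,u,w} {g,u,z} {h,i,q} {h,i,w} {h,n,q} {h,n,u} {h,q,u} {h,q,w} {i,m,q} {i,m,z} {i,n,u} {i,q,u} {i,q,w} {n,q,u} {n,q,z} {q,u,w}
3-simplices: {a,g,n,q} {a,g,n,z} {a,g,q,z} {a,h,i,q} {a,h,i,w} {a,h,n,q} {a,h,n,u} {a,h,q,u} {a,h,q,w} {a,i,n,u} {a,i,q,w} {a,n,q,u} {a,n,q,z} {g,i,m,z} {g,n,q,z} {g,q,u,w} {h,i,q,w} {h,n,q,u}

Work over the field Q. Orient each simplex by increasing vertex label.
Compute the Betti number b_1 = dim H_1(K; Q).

b_1=1

n_0=10 n_1=37 n_2=45 n_3=18  [Q]
∂1: piv[ag,ah,ai,an,aq,au,aw,az,gm] rk=9  ker:gi,gn,gq,gu,gw,gz,hi,hn,hq,hu,hw,hz,im,in,iq,iu,iw,iz,mq,mz,nq,nu,nz,qu,qw,qz,uw,uz
∂2: piv[agi,agn,agq,agu,agz,ahi,ahn,ahq,ahu,ahw,ain,aiq,aiu,aiw,anq,anu,anz,aqu,aqw,aqz,gim,giz,gmz,gqw,guw,guz,imq] rk=27  ker:giu,gnq,gnz,gqu,gqz,hiq,hiw,hnq,hnu,hqu,hqw,imz,inu,iqu,iqw,nqu,nqz,quw
∂3: piv[agnq,agnz,agqz,ahiq,ahiw,ahnq,ahnu,ahqu,ahqw,ainu,aiqw,anqu,anqz,gimz,gquw] rk=15  ker:gnqz,hiqw,hnqu
b_1=(37−9)−27=1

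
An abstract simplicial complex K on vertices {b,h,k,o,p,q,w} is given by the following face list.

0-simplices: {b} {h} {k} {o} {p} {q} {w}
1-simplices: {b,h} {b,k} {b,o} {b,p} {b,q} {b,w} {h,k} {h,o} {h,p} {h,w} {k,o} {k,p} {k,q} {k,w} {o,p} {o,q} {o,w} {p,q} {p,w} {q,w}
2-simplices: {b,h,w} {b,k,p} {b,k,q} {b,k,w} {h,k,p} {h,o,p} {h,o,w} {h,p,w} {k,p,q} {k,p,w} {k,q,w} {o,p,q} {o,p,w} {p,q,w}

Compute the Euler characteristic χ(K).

χ(K)=1

n_0=7 n_1=20 n_2=14
χ=+7−20+14=1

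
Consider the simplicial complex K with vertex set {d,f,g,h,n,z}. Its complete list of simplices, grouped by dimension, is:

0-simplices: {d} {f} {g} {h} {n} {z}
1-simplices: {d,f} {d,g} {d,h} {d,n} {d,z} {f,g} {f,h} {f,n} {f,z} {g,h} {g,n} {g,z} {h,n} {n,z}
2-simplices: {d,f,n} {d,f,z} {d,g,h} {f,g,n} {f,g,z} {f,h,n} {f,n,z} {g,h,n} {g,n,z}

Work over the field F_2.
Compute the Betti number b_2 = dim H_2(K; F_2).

b_2=1

n_0=6 n_1=14 n_2=9  [Z2]
∂1: piv[df,dg,dh,dn,dz] rk=5  ker:fg,fh,fn,fz,gh,gn,gz,hn,nz
∂2: piv[dfn,dfz,dgh,fgn,fgz,fhn,fnz,ghn] rk=8  ker:gnz
b_2=(9−8)−0=1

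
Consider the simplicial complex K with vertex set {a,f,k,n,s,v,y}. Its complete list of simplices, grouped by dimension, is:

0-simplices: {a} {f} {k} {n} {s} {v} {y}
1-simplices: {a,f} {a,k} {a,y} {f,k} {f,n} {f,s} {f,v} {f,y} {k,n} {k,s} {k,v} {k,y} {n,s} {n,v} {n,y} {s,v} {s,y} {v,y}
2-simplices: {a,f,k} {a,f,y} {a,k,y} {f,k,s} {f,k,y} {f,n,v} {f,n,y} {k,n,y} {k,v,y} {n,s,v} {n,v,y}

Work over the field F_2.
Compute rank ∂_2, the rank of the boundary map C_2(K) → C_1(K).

rank∂_2=10

n_0=7 n_1=18 n_2=11  [Z2]
∂1: piv[af,ak,ay,fn,fs,fv] rk=6  ker:fk,fy,kn,ks,kv,ky,ns,nv,ny,sv,sy,vy
∂2: piv[afk,afy,aky,fks,fnv,fny,kny,kvy,nsv,nvy] rk=10  ker:fky
rk∂_2=10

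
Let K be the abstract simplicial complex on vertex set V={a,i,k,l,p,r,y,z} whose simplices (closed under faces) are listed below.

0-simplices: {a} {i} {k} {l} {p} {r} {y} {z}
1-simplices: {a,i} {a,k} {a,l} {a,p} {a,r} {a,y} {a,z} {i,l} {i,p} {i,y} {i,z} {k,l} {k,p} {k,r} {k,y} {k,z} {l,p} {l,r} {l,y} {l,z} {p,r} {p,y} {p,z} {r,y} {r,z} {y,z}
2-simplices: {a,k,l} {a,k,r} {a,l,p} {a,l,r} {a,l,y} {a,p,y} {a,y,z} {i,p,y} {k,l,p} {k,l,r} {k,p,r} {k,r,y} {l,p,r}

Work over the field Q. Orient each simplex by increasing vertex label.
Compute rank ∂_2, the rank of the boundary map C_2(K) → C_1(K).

rank∂_2=11

n_0=8 n_1=26 n_2=13  [Q]
∂1: piv[ai,ak,al,ap,ar,ay,az] rk=7  ker:il,ip,iy,iz,kl,kp,kr,ky,kz,lp,lr,ly,lz,pr,py,pz,ry,rz,yz
∂2: piv[akl,akr,alp,alr,aly,apy,ayz,ipy,klp,kpr,kry] rk=11  ker:klr,lpr
rk∂_2=11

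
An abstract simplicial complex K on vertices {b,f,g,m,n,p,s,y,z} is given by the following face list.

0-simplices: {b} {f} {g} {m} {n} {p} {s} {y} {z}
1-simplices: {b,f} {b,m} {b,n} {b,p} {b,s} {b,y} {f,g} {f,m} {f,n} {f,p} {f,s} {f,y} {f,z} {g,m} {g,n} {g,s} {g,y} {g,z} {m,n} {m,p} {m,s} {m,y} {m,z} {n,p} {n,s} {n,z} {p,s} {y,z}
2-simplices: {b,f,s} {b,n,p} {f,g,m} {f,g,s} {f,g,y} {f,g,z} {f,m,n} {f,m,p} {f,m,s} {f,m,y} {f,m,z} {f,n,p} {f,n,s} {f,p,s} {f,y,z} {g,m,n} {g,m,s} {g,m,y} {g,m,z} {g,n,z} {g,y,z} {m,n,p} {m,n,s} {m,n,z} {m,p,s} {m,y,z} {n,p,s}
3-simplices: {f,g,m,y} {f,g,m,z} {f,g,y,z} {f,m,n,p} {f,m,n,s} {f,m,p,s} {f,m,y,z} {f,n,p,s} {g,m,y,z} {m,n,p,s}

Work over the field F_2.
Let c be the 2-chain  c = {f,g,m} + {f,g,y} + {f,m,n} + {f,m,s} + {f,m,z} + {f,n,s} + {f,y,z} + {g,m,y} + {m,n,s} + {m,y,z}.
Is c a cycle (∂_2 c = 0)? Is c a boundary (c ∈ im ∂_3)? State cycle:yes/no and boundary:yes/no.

cycle:yes boundary:yes

n_0=9 n_1=28 n_2=27 n_3=10  [Z2]
∂1: piv[bf,bm,bn,bp,bs,by,fg,fz] rk=8  ker:fm,fn,fp,fs,fy,gm,gn,gs,gy,gz,mn,mp,ms,my,mz,np,ns,nz,ps,yz
∂2: piv[bfs,bnp,fgm,fgs,fgy,fgz,fmn,fmp,fms,fmy,fmz,fnp,fns,fps,fyz,gmn,gnz] rk=17  ker:gms,gmy,gmz,gyz,mnp,mns,mnz,mps,myz,nps
∂3: piv[fgmy,fgmz,fgyz,fmnp,fmns,fmps,fmyz,fnps] rk=8  ker:gmyz,mnps
∂2c = 0
c vs im∂3: reduces to 0 ⇒ boundary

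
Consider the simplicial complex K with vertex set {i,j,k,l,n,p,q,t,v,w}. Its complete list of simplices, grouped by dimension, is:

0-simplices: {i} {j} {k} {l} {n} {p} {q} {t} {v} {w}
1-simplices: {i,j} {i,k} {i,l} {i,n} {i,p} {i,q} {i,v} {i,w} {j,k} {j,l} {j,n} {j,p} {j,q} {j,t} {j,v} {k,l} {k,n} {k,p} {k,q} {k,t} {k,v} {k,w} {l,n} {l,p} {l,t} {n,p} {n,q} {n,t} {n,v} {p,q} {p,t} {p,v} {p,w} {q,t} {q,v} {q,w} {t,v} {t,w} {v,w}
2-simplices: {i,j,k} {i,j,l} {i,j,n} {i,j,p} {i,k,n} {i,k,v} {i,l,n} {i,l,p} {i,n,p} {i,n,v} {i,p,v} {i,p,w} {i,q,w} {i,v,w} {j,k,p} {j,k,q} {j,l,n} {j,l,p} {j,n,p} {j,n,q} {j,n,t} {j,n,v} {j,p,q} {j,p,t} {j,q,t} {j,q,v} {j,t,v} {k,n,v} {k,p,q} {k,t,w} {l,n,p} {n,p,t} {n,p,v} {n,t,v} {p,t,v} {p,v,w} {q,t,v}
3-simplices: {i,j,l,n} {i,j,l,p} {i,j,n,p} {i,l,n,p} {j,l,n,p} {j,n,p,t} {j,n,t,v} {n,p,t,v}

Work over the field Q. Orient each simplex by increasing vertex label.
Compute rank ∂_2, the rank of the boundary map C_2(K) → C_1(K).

n_0=10 n_1=39 n_2=37 n_3=8  [Q]
∂1: piv[ij,ik,il,in,ip,iq,iv,iw,jt] rk=9  ker:jk,jl,jn,jp,jq,jv,kl,kn,kp,kq,kt,kv,kw,ln,lp,lt,np,nq,nt,nv,pq,pt,pv,pw,qt,qv,qw,tv,tw,vw
∂2: piv[ijk,ijl,ijn,ijp,ikn,ikv,iln,ilp,inp,inv,ipv,ipw,iqw,ivw,jkp,jkq,jnq,jnt,jnv,jpq,jpt,jqt,jqv,jtv,ktw] rk=25  ker:jln,jlp,jnp,knv,kpq,lnp,npt,npv,ntv,ptv,pvw,qtv
∂3: piv[ijln,ijlp,ijnp,ilnp,jnpt,jntv,nptv] rk=7  ker:jlnp
rk∂_2=25

rank∂_2=25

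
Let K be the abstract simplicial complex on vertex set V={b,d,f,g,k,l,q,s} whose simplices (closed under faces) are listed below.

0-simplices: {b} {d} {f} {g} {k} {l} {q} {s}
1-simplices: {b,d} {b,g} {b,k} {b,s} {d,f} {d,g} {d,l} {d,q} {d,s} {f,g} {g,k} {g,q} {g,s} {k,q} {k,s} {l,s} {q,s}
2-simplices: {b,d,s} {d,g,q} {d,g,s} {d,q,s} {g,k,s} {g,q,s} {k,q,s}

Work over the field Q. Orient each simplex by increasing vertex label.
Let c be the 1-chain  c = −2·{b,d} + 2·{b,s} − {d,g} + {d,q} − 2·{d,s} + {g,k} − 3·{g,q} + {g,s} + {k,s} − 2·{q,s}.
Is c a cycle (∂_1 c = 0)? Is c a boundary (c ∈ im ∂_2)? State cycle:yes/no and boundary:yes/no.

n_0=8 n_1=17 n_2=7  [Q]
∂1: piv[bd,bg,bk,bs,df,dl,dq] rk=7  ker:dg,ds,fg,gk,gq,gs,kq,ks,ls,qs
∂2: piv[bds,dgq,dgs,dqs,gks,kqs] rk=6  ker:gqs
∂1c = 0
c vs im∂2: reduces to 0 ⇒ boundary

cycle:yes boundary:yes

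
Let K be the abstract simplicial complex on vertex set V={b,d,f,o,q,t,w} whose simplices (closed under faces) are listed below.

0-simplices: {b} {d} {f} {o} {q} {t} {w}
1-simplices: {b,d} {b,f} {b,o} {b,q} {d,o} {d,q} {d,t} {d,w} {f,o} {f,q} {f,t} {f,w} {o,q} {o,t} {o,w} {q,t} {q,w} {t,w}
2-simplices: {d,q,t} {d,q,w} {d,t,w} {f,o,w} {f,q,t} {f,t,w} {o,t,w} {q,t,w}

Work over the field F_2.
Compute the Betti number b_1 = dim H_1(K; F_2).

b_1=5

n_0=7 n_1=18 n_2=8  [Z2]
∂1: piv[bd,bf,bo,bq,dt,dw] rk=6  ker:do,dq,fo,fq,ft,fw,oq,ot,ow,qt,qw,tw
∂2: piv[dqt,dqw,dtw,fow,fqt,ftw,otw] rk=7  ker:qtw
b_1=(18−6)−7=5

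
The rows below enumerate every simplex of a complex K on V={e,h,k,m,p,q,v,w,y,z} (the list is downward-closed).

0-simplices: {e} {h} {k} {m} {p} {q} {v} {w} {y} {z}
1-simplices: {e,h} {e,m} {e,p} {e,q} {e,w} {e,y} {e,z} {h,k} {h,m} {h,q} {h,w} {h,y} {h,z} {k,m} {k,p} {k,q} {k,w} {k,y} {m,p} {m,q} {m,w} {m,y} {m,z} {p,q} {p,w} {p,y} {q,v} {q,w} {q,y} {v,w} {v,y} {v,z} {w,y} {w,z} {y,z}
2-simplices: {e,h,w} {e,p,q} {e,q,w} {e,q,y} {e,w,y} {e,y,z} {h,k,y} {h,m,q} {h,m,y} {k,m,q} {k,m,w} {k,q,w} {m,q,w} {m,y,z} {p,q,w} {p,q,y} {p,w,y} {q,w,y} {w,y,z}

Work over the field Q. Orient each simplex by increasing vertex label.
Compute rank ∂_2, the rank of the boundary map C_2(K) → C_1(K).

n_0=10 n_1=35 n_2=19  [Q]
∂1: piv[eh,em,ep,eq,ew,ey,ez,hk,qv] rk=9  ker:hm,hq,hw,hy,hz,km,kp,kq,kw,ky,mp,mq,mw,my,mz,pq,pw,py,qw,qy,vw,vy,vz,wy,wz,yz
∂2: piv[ehw,epq,eqw,eqy,ewy,eyz,hky,hmq,hmy,kmq,kmw,kqw,myz,pqw,pqy,wyz] rk=16  ker:mqw,pwy,qwy
rk∂_2=16

rank∂_2=16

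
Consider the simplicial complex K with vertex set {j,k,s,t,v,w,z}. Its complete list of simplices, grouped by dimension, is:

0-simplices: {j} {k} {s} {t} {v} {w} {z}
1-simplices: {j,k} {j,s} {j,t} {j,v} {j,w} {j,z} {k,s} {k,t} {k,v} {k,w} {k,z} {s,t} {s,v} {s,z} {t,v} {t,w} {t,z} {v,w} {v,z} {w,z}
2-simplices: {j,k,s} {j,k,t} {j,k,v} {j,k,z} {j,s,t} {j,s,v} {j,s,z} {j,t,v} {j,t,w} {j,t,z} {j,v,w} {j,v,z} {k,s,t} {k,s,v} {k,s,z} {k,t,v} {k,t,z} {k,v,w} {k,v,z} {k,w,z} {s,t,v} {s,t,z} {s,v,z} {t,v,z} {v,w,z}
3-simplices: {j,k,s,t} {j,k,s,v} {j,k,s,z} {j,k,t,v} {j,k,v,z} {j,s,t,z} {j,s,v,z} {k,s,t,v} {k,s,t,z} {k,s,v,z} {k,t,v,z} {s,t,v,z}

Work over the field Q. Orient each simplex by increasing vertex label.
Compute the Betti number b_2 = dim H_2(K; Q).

b_2=1

n_0=7 n_1=20 n_2=25 n_3=12  [Q]
∂1: piv[jk,js,jt,jv,jw,jz] rk=6  ker:ks,kt,kv,kw,kz,st,sv,sz,tv,tw,tz,vw,vz,wz
∂2: piv[jks,jkt,jkv,jkz,jst,jsv,jsz,jtv,jtw,jtz,jvw,jvz,kvw,kwz] rk=14  ker:kst,ksv,ksz,ktv,ktz,kvz,stv,stz,svz,tvz,vwz
∂3: piv[jkst,jksv,jksz,jktv,jkvz,jstz,jsvz,kstv,kstz,ktvz] rk=10  ker:ksvz,stvz
b_2=(25−14)−10=1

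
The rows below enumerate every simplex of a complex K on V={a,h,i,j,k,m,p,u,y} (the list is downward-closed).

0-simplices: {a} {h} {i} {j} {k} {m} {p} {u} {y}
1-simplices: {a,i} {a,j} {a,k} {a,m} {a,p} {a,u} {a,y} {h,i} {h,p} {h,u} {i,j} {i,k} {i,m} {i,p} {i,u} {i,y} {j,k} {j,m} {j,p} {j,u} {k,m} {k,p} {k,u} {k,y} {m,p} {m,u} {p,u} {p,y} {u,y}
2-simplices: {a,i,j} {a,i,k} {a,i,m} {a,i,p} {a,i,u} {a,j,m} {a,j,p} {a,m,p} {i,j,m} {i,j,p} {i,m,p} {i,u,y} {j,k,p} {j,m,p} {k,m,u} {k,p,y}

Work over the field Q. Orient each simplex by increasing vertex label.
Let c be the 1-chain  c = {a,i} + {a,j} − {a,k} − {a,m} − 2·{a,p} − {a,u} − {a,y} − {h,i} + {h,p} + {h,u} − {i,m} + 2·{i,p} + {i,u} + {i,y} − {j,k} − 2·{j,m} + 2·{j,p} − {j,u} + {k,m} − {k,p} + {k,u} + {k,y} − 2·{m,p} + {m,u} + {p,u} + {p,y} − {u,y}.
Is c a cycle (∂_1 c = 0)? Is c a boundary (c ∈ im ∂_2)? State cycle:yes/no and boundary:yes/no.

cycle:no boundary:no

n_0=9 n_1=29 n_2=16  [Q]
∂1: piv[ai,aj,ak,am,ap,au,ay,hi] rk=8  ker:hp,hu,ij,ik,im,ip,iu,iy,jk,jm,jp,ju,km,kp,ku,ky,mp,mu,pu,py,uy
∂2: piv[aij,aik,aim,aip,aiu,ajm,ajp,amp,iuy,jkp,kmu,kpy] rk=12  ker:ijm,ijp,imp,jmp
∂1c = 4·{a} − {h} − 3·{i} + 3·{j} − 4·{k} − 2·{m} − 2·{p} + 4·{u} + {y}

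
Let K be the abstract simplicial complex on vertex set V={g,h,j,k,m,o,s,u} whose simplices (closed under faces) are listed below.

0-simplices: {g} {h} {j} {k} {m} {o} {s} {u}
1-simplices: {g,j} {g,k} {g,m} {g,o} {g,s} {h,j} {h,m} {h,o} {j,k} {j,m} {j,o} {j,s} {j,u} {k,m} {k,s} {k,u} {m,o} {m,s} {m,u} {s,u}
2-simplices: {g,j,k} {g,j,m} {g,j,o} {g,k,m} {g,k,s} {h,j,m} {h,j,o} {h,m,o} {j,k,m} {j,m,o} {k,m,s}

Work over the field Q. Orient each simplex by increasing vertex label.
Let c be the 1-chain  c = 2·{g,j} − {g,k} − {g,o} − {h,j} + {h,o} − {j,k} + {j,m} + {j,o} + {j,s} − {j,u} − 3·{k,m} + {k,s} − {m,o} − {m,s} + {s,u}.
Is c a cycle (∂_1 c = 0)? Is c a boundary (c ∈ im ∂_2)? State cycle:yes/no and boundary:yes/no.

cycle:yes boundary:no

n_0=8 n_1=20 n_2=11  [Q]
∂1: piv[gj,gk,gm,go,gs,hj,ju] rk=7  ker:hm,ho,jk,jm,jo,js,km,ks,ku,mo,ms,mu,su
∂2: piv[gjk,gjm,gjo,gkm,gks,hjm,hjo,hmo,kms] rk=9  ker:jkm,jmo
∂1c = 0
c vs im∂2: residual ≠ 0 ⇒ not boundary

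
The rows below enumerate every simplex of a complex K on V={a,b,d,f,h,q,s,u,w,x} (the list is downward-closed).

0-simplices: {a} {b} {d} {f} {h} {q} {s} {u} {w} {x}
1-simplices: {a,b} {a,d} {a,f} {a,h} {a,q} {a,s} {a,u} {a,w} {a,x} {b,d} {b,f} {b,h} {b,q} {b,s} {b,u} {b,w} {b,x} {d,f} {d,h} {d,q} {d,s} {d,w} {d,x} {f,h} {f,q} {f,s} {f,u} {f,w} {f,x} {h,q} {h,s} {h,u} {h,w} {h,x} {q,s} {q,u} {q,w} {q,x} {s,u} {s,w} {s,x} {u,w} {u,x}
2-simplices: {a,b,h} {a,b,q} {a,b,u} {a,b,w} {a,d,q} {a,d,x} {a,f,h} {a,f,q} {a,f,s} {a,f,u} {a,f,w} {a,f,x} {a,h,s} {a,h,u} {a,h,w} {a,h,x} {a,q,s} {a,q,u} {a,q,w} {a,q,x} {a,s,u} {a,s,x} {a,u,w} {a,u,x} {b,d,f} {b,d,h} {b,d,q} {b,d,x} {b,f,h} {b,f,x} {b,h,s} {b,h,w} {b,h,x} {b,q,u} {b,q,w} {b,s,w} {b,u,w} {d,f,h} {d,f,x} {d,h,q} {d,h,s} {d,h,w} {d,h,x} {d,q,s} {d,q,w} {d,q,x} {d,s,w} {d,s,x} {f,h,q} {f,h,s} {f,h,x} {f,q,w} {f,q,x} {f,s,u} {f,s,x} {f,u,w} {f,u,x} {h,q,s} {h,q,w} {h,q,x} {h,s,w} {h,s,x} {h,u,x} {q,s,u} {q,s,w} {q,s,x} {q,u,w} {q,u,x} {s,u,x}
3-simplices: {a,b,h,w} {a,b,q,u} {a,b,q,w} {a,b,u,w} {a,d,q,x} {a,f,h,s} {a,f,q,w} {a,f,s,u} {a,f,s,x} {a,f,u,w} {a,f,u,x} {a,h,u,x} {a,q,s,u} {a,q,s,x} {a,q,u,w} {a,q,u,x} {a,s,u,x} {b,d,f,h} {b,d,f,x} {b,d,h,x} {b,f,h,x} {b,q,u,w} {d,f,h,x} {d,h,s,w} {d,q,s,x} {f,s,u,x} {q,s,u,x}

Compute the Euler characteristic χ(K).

n_0=10 n_1=43 n_2=69 n_3=27
χ=+10−43+69−27=9

χ(K)=9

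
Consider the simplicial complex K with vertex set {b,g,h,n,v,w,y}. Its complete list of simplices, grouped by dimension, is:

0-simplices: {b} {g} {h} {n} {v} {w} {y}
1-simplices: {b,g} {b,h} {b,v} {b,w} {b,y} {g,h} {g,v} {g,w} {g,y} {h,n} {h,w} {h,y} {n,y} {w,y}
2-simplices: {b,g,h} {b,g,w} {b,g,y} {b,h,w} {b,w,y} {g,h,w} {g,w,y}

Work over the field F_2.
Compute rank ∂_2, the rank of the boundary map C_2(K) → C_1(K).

n_0=7 n_1=14 n_2=7  [Z2]
∂1: piv[bg,bh,bv,bw,by,hn] rk=6  ker:gh,gv,gw,gy,hw,hy,ny,wy
∂2: piv[bgh,bgw,bgy,bhw,bwy] rk=5  ker:ghw,gwy
rk∂_2=5

rank∂_2=5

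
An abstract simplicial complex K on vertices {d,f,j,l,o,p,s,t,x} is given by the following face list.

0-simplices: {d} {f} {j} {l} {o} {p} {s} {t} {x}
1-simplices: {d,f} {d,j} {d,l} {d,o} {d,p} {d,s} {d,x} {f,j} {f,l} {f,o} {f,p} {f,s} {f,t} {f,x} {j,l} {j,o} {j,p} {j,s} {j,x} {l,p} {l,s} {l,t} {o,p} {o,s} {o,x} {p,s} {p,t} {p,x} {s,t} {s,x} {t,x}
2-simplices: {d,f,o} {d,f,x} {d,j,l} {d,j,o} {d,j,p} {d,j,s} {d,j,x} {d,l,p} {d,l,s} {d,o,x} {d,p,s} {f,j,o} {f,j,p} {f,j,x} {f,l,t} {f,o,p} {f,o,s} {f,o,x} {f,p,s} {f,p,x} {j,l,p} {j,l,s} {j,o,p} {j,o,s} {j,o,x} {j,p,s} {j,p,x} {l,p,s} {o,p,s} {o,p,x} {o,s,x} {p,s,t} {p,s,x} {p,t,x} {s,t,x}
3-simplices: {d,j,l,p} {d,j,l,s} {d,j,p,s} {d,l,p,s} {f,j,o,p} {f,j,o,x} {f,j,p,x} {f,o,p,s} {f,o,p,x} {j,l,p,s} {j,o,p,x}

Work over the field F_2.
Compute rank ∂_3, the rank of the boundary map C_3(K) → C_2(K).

n_0=9 n_1=31 n_2=35 n_3=11  [Z2]
∂1: piv[df,dj,dl,do,dp,ds,dx,ft] rk=8  ker:fj,fl,fo,fp,fs,fx,jl,jo,jp,js,jx,lp,ls,lt,op,os,ox,ps,pt,px,st,sx,tx
∂2: piv[dfo,dfx,djl,djo,djp,djs,djx,dlp,dls,dox,dps,fjo,fjp,flt,fop,fos,fps,fpx,osx,pst,ptx] rk=21  ker:fjx,fox,jlp,jls,jop,jos,jox,jps,jpx,lps,ops,opx,psx,stx
∂3: piv[djlp,djls,djps,dlps,fjop,fjox,fjpx,fops,fopx] rk=9  ker:jlps,jopx
rk∂_3=9

rank∂_3=9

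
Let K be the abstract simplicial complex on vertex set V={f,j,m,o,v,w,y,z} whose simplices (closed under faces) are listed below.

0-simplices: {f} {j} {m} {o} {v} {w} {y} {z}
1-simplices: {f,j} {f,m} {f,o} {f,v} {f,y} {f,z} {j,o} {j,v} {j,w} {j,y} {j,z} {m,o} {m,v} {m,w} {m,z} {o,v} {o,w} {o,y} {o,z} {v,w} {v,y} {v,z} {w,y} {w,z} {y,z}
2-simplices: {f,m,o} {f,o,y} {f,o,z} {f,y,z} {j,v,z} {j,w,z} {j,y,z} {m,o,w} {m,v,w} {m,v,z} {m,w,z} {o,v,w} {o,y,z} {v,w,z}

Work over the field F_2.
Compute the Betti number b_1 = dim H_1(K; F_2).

n_0=8 n_1=25 n_2=14  [Z2]
∂1: piv[fj,fm,fo,fv,fy,fz,jw] rk=7  ker:jo,jv,jy,jz,mo,mv,mw,mz,ov,ow,oy,oz,vw,vy,vz,wy,wz,yz
∂2: piv[fmo,foy,foz,fyz,jvz,jwz,jyz,mow,mvw,mvz,mwz,ovw] rk=12  ker:oyz,vwz
b_1=(25−7)−12=6

b_1=6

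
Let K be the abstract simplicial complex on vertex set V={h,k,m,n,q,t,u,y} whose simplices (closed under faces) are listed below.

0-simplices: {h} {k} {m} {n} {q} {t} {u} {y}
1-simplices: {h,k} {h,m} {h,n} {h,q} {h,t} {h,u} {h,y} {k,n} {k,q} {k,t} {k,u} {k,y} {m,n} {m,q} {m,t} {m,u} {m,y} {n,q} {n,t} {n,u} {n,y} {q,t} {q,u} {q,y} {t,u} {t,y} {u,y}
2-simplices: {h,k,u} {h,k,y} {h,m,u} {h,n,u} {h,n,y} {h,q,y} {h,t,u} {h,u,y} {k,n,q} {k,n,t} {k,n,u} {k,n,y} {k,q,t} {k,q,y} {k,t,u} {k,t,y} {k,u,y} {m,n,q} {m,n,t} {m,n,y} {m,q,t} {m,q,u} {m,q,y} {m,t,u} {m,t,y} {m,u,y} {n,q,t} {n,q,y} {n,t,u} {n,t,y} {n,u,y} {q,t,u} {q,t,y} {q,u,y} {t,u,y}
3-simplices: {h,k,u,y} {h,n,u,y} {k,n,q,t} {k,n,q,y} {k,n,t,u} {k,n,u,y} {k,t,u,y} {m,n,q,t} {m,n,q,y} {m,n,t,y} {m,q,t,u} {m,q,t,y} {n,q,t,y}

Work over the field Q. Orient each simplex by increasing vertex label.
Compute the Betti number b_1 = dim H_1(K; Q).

n_0=8 n_1=27 n_2=35 n_3=13  [Q]
∂1: piv[hk,hm,hn,hq,ht,hu,hy] rk=7  ker:kn,kq,kt,ku,ky,mn,mq,mt,mu,my,nq,nt,nu,ny,qt,qu,qy,tu,ty,uy
∂2: piv[hku,hky,hmu,hnu,hny,hqy,htu,huy,knq,knt,knu,kqt,kqy,ktu,kty,mnq,mnt,mny,mqu,mtu] rk=20  ker:kny,kuy,mqt,mqy,mty,muy,nqt,nqy,ntu,nty,nuy,qtu,qty,quy,tuy
∂3: piv[hkuy,hnuy,knqt,knqy,kntu,knuy,ktuy,mnqt,mnqy,mnty,mqtu,mqty] rk=12  ker:nqty
b_1=(27−7)−20=0

b_1=0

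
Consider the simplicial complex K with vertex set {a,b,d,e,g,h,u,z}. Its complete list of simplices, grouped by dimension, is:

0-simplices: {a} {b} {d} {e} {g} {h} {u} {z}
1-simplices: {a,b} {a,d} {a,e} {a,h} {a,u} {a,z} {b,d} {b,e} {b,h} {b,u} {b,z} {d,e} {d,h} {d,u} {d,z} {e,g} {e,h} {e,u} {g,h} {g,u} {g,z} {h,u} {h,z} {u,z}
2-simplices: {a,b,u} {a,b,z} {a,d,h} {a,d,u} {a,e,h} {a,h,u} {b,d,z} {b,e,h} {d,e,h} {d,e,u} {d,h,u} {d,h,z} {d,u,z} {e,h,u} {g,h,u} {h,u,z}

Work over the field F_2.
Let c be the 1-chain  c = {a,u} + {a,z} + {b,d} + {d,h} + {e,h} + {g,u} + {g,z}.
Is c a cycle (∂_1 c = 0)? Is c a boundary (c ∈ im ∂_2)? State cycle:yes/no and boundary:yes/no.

n_0=8 n_1=24 n_2=16  [Z2]
∂1: piv[ab,ad,ae,ah,au,az,eg] rk=7  ker:bd,be,bh,bu,bz,de,dh,du,dz,eh,eu,gh,gu,gz,hu,hz,uz
∂2: piv[abu,abz,adh,adu,aeh,ahu,bdz,beh,deh,deu,dhz,duz,ghu] rk=13  ker:dhu,ehu,huz
∂1c = {b} + {e}

cycle:no boundary:no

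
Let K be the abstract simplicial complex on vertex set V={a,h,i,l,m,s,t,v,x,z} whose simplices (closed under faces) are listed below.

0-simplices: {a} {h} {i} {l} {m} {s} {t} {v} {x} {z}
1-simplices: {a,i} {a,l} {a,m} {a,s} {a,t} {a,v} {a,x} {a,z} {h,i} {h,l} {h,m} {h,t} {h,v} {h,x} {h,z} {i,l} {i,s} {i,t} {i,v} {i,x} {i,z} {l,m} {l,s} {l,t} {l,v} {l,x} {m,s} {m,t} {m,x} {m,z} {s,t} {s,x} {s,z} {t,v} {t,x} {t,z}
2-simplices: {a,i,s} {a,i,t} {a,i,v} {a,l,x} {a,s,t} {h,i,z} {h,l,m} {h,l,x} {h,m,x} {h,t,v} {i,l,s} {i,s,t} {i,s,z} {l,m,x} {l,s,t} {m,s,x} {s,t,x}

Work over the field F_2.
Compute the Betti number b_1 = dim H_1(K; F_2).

n_0=10 n_1=36 n_2=17  [Z2]
∂1: piv[ai,al,am,as,at,av,ax,az,hi] rk=9  ker:hl,hm,ht,hv,hx,hz,il,is,it,iv,ix,iz,lm,ls,lt,lv,lx,ms,mt,mx,mz,st,sx,sz,tv,tx,tz
∂2: piv[ais,ait,aiv,alx,ast,hiz,hlm,hlx,hmx,htv,ils,isz,lst,msx,stx] rk=15  ker:ist,lmx
b_1=(36−9)−15=12

b_1=12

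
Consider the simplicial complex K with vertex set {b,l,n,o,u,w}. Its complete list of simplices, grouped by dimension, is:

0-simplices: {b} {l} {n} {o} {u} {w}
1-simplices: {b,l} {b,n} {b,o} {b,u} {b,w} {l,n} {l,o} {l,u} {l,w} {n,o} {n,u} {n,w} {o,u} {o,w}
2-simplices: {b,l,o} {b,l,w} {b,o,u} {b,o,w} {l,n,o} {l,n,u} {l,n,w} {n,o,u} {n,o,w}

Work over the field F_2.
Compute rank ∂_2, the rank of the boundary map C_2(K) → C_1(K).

rank∂_2=8

n_0=6 n_1=14 n_2=9  [Z2]
∂1: piv[bl,bn,bo,bu,bw] rk=5  ker:ln,lo,lu,lw,no,nu,nw,ou,ow
∂2: piv[blo,blw,bou,bow,lno,lnu,lnw,nou] rk=8  ker:now
rk∂_2=8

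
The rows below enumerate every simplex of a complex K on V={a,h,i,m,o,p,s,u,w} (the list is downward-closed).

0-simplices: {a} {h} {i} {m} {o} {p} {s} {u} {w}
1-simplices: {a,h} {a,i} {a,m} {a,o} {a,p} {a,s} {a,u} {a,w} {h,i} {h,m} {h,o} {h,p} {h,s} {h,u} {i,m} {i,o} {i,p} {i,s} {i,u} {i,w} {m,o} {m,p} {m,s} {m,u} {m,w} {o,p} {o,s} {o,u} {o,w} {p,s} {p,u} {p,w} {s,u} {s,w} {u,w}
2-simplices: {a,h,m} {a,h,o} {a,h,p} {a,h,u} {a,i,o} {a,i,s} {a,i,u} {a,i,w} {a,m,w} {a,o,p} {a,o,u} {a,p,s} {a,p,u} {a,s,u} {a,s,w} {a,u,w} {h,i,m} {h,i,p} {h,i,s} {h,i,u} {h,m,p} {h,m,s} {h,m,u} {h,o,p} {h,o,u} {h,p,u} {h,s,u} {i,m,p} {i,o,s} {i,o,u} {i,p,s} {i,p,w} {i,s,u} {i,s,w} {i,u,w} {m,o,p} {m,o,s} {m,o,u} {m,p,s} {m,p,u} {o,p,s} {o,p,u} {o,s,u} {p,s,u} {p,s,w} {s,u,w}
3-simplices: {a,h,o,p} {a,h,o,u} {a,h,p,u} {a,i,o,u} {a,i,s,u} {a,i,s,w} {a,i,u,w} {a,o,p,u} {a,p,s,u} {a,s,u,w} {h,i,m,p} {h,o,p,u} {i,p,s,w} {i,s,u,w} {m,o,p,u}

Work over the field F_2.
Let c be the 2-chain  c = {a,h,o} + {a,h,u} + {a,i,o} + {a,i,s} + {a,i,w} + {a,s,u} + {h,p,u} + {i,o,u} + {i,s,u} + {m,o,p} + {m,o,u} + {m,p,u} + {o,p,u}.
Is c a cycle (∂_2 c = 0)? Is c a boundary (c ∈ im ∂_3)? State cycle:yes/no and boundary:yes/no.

n_0=9 n_1=35 n_2=46 n_3=15  [Z2]
∂1: piv[ah,ai,am,ao,ap,as,au,aw] rk=8  ker:hi,hm,ho,hp,hs,hu,im,io,ip,is,iu,iw,mo,mp,ms,mu,mw,op,os,ou,ow,ps,pu,pw,su,sw,uw
∂2: piv[ahm,aho,ahp,ahu,aio,ais,aiu,aiw,amw,aop,aou,aps,apu,asu,asw,auw,him,hip,his,hiu,hmp,hms,hmu,ios,ipw,mop] rk=26  ker:hop,hou,hpu,hsu,imp,iou,ips,isu,isw,iuw,mos,mou,mps,mpu,ops,opu,osu,psu,psw,suw
∂3: piv[ahop,ahou,ahpu,aiou,aisu,aisw,aiuw,aopu,apsu,asuw,himp,ipsw,mopu] rk=13  ker:hopu,isuw
∂2c = {a,i} + {a,w} + {h,o} + {h,p} + {i,w} + {o,u} + {p,u}

cycle:no boundary:no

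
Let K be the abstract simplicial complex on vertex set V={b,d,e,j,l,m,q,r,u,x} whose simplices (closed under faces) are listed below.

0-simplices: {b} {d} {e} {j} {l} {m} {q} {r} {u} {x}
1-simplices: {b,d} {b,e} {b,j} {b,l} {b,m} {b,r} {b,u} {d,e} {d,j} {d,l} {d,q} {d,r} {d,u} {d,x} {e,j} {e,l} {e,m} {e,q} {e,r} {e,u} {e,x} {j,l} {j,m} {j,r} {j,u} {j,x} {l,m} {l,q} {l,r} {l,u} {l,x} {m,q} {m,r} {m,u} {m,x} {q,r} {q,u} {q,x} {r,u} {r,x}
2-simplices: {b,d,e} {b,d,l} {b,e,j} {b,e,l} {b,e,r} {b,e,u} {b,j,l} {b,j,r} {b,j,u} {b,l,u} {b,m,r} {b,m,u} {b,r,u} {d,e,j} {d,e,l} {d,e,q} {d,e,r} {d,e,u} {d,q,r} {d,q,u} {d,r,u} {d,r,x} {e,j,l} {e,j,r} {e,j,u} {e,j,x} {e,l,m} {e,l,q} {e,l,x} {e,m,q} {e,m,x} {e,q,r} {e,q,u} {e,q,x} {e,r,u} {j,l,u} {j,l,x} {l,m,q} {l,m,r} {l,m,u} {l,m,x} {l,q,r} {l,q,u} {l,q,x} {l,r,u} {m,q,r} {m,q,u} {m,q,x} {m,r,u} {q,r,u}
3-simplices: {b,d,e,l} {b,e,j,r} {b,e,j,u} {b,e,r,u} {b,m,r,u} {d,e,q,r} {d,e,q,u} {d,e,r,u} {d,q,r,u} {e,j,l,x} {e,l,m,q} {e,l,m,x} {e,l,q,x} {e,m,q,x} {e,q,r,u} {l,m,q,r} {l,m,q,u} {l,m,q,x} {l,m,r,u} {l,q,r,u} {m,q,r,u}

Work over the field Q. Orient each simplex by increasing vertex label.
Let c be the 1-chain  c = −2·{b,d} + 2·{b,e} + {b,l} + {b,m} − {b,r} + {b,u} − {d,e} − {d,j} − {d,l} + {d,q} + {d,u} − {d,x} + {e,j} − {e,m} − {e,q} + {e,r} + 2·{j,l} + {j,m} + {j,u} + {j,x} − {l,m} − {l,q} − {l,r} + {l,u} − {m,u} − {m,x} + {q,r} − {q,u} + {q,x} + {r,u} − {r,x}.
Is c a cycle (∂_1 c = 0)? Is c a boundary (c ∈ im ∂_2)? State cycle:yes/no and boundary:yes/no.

n_0=10 n_1=40 n_2=50 n_3=21  [Q]
∂1: piv[bd,be,bj,bl,bm,br,bu,dq,dx] rk=9  ker:de,dj,dl,dr,du,ej,el,em,eq,er,eu,ex,jl,jm,jr,ju,jx,lm,lq,lr,lu,lx,mq,mr,mu,mx,qr,qu,qx,ru,rx
∂2: piv[bde,bdl,bej,bel,ber,beu,bjl,bjr,bju,blu,bmr,bmu,bru,dej,deq,der,deu,dqr,dqu,drx,ejx,elm,elq,elx,emq,emx,eqx,lmr,lmu] rk=29  ker:del,dru,ejl,ejr,eju,eqr,equ,eru,jlu,jlx,lmq,lmx,lqr,lqu,lqx,lru,mqr,mqu,mqx,mru,qru
∂3: piv[bdel,bejr,beju,beru,bmru,deqr,dequ,deru,dqru,ejlx,elmq,elmx,elqx,emqx,lmqr,lmqu,lmru,lqru] rk=18  ker:eqru,lmqx,mqru
∂1c = −2·{b} + {e} − 5·{j} + 4·{l} + 2·{m} − 2·{q} + 3·{u} − {x}

cycle:no boundary:no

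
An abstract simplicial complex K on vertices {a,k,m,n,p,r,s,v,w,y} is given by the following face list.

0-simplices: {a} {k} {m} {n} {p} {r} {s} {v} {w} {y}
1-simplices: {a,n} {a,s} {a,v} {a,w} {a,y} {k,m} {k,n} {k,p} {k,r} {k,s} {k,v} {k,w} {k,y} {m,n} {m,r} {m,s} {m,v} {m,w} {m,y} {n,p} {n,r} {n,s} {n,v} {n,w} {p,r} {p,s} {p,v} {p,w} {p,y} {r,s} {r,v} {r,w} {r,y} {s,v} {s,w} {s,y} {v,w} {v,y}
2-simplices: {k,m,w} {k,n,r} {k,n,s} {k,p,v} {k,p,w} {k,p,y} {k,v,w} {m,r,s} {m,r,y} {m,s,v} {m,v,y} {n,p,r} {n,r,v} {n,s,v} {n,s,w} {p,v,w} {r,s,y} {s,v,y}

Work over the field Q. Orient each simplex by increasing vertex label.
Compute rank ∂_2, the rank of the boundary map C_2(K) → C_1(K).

n_0=10 n_1=38 n_2=18  [Q]
∂1: piv[an,as,av,aw,ay,km,kn,kp,kr] rk=9  ker:ks,kv,kw,ky,mn,mr,ms,mv,mw,my,np,nr,ns,nv,nw,pr,ps,pv,pw,py,rs,rv,rw,ry,sv,sw,sy,vw,vy
∂2: piv[kmw,knr,kns,kpv,kpw,kpy,kvw,mrs,mry,msv,mvy,npr,nrv,nsv,nsw,rsy] rk=16  ker:pvw,svy
rk∂_2=16

rank∂_2=16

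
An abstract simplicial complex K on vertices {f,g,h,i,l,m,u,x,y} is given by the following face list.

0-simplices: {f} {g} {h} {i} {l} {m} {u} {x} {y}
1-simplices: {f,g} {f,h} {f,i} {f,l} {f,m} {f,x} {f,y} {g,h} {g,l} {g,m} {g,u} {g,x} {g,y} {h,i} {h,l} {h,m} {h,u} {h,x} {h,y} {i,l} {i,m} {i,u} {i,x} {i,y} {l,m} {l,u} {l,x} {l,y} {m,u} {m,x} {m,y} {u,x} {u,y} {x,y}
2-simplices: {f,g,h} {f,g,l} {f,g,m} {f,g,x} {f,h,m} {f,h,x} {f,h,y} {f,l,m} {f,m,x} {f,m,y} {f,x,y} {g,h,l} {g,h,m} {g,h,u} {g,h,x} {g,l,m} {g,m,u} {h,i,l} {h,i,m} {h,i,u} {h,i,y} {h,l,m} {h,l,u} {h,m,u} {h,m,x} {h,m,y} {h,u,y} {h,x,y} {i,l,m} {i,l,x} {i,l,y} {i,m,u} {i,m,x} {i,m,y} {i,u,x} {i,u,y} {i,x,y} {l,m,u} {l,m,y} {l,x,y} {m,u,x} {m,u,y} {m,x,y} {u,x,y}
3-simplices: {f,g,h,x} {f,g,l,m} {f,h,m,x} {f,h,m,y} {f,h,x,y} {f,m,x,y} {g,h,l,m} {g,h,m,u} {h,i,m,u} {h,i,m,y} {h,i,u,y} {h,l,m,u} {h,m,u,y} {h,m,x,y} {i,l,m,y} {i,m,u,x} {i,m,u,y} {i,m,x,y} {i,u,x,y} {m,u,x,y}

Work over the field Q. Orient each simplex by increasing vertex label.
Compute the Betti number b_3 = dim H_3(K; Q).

n_0=9 n_1=34 n_2=44 n_3=20  [Q]
∂1: piv[fg,fh,fi,fl,fm,fx,fy,gu] rk=8  ker:gh,gl,gm,gx,gy,hi,hl,hm,hu,hx,hy,il,im,iu,ix,iy,lm,lu,lx,ly,mu,mx,my,ux,uy,xy
∂2: piv[fgh,fgl,fgm,fgx,fhm,fhx,fhy,flm,fmx,fmy,fxy,ghl,ghu,gmu,hil,him,hiu,hiy,hlu,huy,ilx,ily,imx,iux] rk=24  ker:ghm,ghx,glm,hlm,hmu,hmx,hmy,hxy,ilm,imu,imy,iuy,ixy,lmu,lmy,lxy,mux,muy,mxy,uxy
∂3: piv[fghx,fglm,fhmx,fhmy,fhxy,fmxy,ghlm,ghmu,himu,himy,hiuy,hlmu,hmuy,ilmy,imux,imxy,iuxy] rk=17  ker:hmxy,imuy,muxy
b_3=(20−17)−0=3

b_3=3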